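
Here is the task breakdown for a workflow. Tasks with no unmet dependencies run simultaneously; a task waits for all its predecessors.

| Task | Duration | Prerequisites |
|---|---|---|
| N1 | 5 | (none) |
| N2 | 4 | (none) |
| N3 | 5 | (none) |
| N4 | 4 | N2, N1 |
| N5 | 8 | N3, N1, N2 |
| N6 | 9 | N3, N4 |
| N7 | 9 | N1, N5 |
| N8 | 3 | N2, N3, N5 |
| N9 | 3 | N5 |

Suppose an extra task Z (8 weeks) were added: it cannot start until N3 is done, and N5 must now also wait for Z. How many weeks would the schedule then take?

Originally the schedule takes 22 weeks.
With Z inserted, N5 now waits for max(N3, N1, N2, Z).
New critical path: N3→Z→N5→N7 = 5+8+8+9 = 30 ⇒ 30 weeks.

30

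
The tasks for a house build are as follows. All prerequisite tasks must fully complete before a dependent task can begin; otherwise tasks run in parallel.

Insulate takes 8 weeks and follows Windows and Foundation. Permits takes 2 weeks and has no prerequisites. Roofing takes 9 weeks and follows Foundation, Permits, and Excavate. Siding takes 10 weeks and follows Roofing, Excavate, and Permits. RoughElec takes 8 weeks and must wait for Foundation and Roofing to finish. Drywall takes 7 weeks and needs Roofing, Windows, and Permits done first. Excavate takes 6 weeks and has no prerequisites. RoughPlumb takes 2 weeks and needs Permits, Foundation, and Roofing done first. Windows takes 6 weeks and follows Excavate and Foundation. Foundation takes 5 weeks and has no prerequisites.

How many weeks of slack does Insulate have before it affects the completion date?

5

Critical path: Excavate→Roofing→Siding = 6+9+10 = 25, so the finish is 25 weeks.
Insulate finishes as early as 20 and must finish by 25.
So Insulate can slip 25 − 20 = 5 weeks.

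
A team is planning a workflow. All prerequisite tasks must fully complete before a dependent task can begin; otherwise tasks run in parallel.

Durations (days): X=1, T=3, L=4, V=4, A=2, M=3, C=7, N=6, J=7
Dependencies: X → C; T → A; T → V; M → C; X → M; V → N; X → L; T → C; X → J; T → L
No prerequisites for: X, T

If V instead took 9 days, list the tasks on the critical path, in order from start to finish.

As given, the longest chain is T→V→N = 3+4+6 = 13, so the finish is 13 days.
V lies on that path, so at 9 days the path becomes 18 days.
That remains the longest chain; total 18 days.

T, V, N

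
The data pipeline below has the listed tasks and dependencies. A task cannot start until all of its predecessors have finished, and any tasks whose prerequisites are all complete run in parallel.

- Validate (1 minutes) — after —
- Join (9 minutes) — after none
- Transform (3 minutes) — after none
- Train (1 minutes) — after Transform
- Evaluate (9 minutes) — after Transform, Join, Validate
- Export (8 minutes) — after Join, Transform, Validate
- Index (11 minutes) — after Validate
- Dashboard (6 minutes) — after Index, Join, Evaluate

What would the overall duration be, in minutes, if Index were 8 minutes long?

The binding path is Join→Evaluate→Dashboard = 9+9+6 = 24; finish at 24 minutes.
Index has 6 minutes of float (longest path through it is 18).
No other chain overtakes it, so the finish is 24 minutes.

24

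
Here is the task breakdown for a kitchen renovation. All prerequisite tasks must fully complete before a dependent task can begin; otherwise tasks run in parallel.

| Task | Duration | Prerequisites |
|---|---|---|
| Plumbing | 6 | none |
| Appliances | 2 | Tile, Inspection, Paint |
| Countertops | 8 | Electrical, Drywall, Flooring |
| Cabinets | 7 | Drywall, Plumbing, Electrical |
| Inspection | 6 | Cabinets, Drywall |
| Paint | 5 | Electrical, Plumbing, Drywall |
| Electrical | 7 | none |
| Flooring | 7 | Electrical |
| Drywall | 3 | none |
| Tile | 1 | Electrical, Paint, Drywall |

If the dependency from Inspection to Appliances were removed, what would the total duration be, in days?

Before: longest chain Electrical→Flooring→Countertops = 7+7+8 = 22, finish 22.
Without Inspection→Appliances, Appliances's earliest start moves from 20 to 13.
After: Electrical→Flooring→Countertops = 7+7+8 = 22 → 22 days.

22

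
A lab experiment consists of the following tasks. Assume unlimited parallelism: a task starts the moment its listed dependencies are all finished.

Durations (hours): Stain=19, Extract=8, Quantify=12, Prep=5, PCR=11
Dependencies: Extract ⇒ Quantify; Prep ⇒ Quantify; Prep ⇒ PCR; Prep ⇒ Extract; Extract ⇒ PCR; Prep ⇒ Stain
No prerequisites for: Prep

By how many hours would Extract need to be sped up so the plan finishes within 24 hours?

1

Current finish: 25 hours; target: 24.
Extract is on every critical path, so each hour cut from Extract cuts the finish by one (this holds down to a finish of 24).
Need 25 − 24 = 1 hour off Extract → Extract becomes 7 hours, finish becomes 24.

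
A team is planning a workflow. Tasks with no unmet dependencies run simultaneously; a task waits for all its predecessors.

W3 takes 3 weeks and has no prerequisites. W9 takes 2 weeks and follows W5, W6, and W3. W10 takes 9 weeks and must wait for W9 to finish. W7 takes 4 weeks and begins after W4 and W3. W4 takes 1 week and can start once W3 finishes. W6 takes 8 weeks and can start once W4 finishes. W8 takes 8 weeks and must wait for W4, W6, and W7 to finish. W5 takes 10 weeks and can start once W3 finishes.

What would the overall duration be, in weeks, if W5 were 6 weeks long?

23

Critical path before the change: W3→W5→W9→W10 = 3+10+2+9 = 24 giving 24 weeks.
Since W5 is critical, the -4 change carries straight to that chain (now 20 weeks).
Now W3→W4→W6→W9→W10 = 3+1+8+2+9 = 23 is longest, so the finish becomes 23 weeks.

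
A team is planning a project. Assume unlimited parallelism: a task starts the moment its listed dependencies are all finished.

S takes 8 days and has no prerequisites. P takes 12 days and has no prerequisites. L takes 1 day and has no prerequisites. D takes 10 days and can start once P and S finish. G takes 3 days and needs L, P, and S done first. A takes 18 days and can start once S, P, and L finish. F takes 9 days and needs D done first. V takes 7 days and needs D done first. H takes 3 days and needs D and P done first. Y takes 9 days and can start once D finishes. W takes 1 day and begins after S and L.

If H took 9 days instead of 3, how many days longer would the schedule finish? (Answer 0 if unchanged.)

0

The binding path is P→D→F = 12+10+9 = 31; finish at 31 days.
The longest path through H is only 25 days, so H has float 6.
No other chain overtakes it, so the finish is 31 days.
Change in finish: 31 − 31 = +0 days.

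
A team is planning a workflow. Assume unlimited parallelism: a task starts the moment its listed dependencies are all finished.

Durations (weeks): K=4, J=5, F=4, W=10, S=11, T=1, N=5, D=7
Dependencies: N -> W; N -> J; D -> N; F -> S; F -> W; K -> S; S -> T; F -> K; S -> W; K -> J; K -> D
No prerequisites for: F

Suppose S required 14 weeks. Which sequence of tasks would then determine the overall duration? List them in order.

Critical path before the change: F→K→D→N→W = 4+4+7+5+10 = 30 giving 30 weeks.
The longest path through S is only 29 weeks, so S has float 1.
Now F→K→S→W = 4+4+14+10 = 32 is longest, so the finish becomes 32 weeks.

F, K, S, W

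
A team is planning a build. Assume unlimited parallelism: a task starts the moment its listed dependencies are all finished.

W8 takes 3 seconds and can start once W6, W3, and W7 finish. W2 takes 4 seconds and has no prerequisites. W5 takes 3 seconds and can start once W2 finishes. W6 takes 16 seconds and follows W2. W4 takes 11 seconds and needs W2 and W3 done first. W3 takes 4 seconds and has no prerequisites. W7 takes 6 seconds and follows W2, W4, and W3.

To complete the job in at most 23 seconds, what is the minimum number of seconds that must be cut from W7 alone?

Current finish: 24 seconds; target: 23.
W7 is on every critical path, so each second cut from W7 cuts the finish by one (this holds down to a finish of 23).
Need 24 − 23 = 1 second off W7 → W7 becomes 5 seconds, finish becomes 23.

1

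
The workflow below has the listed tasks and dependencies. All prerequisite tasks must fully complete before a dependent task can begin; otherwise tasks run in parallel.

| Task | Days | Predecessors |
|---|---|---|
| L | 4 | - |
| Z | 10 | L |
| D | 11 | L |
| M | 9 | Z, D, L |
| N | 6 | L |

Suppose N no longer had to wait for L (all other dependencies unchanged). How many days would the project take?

With the dependency in place, L→D→M = 4+11+9 = 24 sets the finish at 24 days.
Without L→N, N's earliest start moves from 4 to 0.
After: L→D→M = 4+11+9 = 24 → 24 days.

24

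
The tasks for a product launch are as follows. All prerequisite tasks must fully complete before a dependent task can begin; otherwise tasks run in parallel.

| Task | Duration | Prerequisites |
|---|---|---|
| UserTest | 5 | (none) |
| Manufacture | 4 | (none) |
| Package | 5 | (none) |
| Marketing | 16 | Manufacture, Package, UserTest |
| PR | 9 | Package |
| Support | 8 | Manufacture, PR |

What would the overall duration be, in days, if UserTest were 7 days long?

23

The binding path is Package→PR→Support = 5+9+8 = 22; finish at 22 days.
UserTest is off the critical path — its longest chain is 21 days, giving 1 of slack.
The binding chain switches to UserTest→Marketing = 7+16 = 23; finish 23 days.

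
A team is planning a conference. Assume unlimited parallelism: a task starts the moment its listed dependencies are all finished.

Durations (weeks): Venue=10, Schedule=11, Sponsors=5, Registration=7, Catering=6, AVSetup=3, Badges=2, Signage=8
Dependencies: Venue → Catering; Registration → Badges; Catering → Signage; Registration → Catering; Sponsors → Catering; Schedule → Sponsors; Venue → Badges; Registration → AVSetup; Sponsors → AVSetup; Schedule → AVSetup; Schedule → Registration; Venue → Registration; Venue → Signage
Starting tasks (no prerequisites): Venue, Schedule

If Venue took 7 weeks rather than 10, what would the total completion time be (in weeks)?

Actual critical path: Schedule→Registration→Catering→Signage = 11+7+6+8 = 32 ⇒ 32 weeks.
The longest path through Venue is only 31 weeks, so Venue has float 1.
No other chain overtakes it, so the finish is 32 weeks.

32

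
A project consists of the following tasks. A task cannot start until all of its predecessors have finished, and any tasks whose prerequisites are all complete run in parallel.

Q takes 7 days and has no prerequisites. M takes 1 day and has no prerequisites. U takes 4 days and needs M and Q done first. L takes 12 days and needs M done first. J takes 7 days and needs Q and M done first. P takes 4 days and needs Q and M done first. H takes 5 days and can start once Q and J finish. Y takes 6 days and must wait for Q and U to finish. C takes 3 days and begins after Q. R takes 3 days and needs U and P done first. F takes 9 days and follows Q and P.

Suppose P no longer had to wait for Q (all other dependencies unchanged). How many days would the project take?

Original critical path: Q→P→F = 7+4+9 = 20 ⇒ 20 days.
Without Q→P, P's earliest start moves from 7 to 1.
The longest chain is now Q→J→H = 7+7+5 = 19, so the project takes 19 days.

19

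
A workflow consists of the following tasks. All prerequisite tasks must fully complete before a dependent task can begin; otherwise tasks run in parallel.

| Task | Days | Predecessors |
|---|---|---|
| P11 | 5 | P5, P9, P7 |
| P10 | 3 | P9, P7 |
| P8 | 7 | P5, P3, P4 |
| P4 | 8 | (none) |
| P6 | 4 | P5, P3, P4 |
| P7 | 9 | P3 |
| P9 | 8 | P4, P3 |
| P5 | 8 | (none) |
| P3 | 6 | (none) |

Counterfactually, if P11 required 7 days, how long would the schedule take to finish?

As given, the longest chain is P4→P9→P11 = 8+8+5 = 21, so the finish is 21 days.
P11 is on the critical path; changing it to 7 makes that path 23 days.
No other chain overtakes it, so the finish is 23 days.

23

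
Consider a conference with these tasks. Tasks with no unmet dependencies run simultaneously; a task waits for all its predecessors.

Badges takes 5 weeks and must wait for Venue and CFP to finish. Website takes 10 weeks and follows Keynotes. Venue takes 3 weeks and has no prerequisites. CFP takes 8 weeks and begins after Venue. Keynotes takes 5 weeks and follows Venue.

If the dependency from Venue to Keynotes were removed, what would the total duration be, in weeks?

Before: longest chain Venue→Keynotes→Website = 3+5+10 = 18, finish 18.
Without Venue→Keynotes, Keynotes's earliest start moves from 3 to 0.
The longest chain is now Venue→CFP→Badges = 3+8+5 = 16, so the project takes 16 weeks.

16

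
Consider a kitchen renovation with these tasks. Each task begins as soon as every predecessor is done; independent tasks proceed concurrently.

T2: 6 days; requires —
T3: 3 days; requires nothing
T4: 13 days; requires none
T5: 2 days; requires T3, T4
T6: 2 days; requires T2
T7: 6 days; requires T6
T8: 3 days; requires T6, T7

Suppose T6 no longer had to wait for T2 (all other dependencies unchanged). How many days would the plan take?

Before: longest chain T2→T6→T7→T8 = 6+2+6+3 = 17, finish 17.
Without T2→T6, T6's earliest start moves from 6 to 0.
New critical path: T4→T5 = 13+2 = 15 ⇒ 15 days.

15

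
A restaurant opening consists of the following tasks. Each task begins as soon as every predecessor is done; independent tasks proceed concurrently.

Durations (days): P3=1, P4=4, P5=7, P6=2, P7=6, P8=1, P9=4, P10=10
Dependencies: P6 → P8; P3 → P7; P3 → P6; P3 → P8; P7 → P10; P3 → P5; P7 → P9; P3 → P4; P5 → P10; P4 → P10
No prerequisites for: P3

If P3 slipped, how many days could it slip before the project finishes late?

The longest chain is P3→P5→P10 = 1+7+10 = 18; overall finish 18 days.
The longest chain containing P3 totals 18 days.
Float = 18 − 18 = 0.

0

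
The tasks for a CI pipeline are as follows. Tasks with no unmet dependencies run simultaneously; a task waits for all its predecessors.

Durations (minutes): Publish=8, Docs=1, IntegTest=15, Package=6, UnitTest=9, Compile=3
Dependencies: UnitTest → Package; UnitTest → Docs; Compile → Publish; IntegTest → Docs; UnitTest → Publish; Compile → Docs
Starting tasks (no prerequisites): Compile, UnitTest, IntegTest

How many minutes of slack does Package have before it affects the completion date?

2

The longest chain is UnitTest→Publish = 9+8 = 17; overall finish 17 minutes.
The longest chain containing Package totals 15 minutes.
Slack of Package = 11 − 9 = 2 minutes.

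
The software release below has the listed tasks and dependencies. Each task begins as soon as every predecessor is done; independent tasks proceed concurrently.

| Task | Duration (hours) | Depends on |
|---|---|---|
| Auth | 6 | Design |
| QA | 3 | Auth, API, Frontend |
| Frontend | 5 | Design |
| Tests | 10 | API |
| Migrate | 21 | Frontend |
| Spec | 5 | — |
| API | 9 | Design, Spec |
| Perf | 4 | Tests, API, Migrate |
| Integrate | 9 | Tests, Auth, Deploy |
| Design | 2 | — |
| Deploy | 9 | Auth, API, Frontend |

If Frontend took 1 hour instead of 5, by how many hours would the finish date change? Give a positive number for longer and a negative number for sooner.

0

Actual critical path: Spec→API→Tests→Integrate = 5+9+10+9 = 33 ⇒ 33 hours.
The longest path through Frontend is only 32 hours, so Frontend has float 1.
That remains the longest chain; total 33 hours.
Change in finish: 33 − 33 = +0 hours.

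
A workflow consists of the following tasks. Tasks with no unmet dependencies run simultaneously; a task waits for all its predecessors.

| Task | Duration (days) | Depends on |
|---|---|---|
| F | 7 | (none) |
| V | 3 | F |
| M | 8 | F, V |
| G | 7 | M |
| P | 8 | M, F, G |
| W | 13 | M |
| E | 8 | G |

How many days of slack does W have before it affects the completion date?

2

The longest chain is F→V→M→G→P = 7+3+8+7+8 = 33; overall finish 33 days.
The longest chain containing W totals 31 days.
Float = 33 − 31 = 2.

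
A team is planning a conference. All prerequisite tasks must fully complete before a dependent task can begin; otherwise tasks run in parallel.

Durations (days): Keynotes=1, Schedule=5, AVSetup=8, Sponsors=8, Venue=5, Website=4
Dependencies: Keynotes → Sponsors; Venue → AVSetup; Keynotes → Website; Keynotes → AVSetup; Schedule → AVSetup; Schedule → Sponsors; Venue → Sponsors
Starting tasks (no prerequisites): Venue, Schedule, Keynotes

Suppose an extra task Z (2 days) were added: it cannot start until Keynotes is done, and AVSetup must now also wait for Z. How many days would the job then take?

13

Originally the job takes 13 days.
With Z inserted, AVSetup now waits for max(Schedule, Venue, Keynotes, Z).
New critical path: Venue→Sponsors = 5+8 = 13 ⇒ 13 days.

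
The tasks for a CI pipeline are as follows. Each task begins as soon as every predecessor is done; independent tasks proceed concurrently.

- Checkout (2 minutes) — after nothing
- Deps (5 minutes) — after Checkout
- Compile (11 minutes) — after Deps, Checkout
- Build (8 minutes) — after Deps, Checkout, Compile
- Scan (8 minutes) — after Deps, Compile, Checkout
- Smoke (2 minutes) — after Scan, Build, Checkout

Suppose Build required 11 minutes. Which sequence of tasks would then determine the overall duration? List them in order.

Actual critical path: Checkout→Deps→Compile→Build→Smoke = 2+5+11+8+2 = 28 ⇒ 28 minutes.
Since Build is critical, the +3 change carries straight to that chain (now 31 minutes).
The critical path is still Checkout→Deps→Compile→Build→Smoke; finish is now 31 minutes.

Checkout, Deps, Compile, Build, Smoke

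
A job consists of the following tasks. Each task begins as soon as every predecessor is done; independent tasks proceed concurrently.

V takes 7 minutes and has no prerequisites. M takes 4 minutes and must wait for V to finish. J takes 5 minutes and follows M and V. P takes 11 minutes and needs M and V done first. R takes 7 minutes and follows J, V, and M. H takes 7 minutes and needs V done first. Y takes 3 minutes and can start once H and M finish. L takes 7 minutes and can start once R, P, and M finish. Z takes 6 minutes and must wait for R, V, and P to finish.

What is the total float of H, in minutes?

V→M→J→R→L = 7+4+5+7+7 = 30 sets the makespan at 30 minutes.
Longest path through H: 17 minutes (earliest finish 14, latest finish 27).
Float = 30 − 17 = 13.

13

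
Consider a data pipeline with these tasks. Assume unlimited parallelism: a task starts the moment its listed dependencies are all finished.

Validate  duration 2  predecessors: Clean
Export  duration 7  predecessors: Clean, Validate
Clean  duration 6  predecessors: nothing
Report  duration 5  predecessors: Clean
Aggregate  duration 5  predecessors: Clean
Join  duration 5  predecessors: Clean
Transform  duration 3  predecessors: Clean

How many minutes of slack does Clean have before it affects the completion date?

0

The longest chain is Clean→Validate→Export = 6+2+7 = 15; overall finish 15 minutes.
Longest path through Clean: 15 minutes (earliest finish 6, latest finish 6).
Float = 15 − 15 = 0.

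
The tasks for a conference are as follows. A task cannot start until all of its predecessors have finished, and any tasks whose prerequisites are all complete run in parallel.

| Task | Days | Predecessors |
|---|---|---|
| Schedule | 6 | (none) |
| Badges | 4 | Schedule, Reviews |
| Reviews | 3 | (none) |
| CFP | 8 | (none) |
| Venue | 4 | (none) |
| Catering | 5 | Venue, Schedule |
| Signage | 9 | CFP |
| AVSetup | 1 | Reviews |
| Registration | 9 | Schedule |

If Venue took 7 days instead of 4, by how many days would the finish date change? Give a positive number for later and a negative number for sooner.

Actual critical path: CFP→Signage = 8+9 = 17 ⇒ 17 days.
The longest path through Venue is only 9 days, so Venue has float 8.
No other chain overtakes it, so the finish is 17 days.
Change in finish: 17 − 17 = +0 days.

0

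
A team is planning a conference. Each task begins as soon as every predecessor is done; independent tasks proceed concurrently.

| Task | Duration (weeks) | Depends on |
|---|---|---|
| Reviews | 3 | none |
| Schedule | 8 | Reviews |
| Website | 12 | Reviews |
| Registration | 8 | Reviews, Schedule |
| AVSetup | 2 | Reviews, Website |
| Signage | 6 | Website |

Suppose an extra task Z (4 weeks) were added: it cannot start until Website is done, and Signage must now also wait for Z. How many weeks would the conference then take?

Originally the conference takes 21 weeks.
With Z inserted, Signage now waits for max(Website, Z).
New critical path: Reviews→Website→Z→Signage = 3+12+4+6 = 25 ⇒ 25 weeks.

25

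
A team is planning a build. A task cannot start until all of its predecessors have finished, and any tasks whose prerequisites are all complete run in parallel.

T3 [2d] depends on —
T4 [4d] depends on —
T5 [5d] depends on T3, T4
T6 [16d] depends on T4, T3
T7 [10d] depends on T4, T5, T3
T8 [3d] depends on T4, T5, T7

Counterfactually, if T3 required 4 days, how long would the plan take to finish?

22

The binding path is T4→T5→T7→T8 = 4+5+10+3 = 22; finish at 22 days.
T3 is off the critical path — its longest chain is 20 days, giving 2 of slack.
The binding chain switches to T3→T5→T7→T8 = 4+5+10+3 = 22; finish 22 days.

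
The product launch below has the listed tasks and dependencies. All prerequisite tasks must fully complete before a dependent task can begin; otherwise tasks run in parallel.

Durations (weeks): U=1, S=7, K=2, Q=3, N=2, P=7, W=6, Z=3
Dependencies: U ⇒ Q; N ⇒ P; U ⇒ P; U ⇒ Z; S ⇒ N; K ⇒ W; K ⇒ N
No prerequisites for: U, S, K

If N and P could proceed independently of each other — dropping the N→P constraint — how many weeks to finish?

9

With the dependency in place, S→N→P = 7+2+7 = 16 sets the finish at 16 weeks.
Without N→P, P's earliest start moves from 9 to 1.
New critical path: S→N = 7+2 = 9 ⇒ 9 weeks.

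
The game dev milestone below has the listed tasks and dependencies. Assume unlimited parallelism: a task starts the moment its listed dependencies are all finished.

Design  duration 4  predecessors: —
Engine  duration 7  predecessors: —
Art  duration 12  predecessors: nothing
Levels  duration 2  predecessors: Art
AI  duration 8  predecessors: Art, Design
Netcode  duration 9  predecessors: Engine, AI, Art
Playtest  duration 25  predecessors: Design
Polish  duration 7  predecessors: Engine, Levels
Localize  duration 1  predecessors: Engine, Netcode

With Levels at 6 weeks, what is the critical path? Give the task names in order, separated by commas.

Art, AI, Netcode, Localize

Critical path before the change: Art→AI→Netcode→Localize = 12+8+9+1 = 30 giving 30 weeks.
Levels is off the critical path — its longest chain is 21 weeks, giving 9 of slack.
No other chain overtakes it, so the finish is 30 weeks.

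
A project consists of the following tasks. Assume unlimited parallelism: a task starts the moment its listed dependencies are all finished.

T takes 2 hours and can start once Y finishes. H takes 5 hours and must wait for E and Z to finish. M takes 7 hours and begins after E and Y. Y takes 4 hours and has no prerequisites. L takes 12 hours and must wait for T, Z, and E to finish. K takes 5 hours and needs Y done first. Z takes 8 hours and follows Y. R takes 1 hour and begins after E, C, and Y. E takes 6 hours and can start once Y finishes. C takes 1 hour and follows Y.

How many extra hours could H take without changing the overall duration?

7

Y→Z→L = 4+8+12 = 24 sets the makespan at 24 hours.
H finishes as early as 17 and must finish by 24.
Slack of H = 19 − 12 = 7 hours.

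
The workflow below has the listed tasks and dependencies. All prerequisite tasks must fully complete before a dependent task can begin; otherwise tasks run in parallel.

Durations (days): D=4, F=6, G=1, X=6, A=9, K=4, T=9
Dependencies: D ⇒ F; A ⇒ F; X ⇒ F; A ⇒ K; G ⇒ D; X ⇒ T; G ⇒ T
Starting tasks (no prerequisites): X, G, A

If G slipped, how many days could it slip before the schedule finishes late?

4

The longest chain is X→T = 6+9 = 15; overall finish 15 days.
G finishes as early as 1 and must finish by 5.
Float = 15 − 11 = 4.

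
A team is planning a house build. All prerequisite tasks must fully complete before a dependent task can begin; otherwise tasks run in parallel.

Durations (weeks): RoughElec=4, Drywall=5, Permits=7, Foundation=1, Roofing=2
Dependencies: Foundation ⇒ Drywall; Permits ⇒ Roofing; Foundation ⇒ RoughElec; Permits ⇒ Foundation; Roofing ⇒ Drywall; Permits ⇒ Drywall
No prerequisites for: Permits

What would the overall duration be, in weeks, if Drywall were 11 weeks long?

20

As given, the longest chain is Permits→Roofing→Drywall = 7+2+5 = 14, so the finish is 14 weeks.
Drywall is on the critical path; changing it to 11 makes that path 20 weeks.
That remains the longest chain; total 20 weeks.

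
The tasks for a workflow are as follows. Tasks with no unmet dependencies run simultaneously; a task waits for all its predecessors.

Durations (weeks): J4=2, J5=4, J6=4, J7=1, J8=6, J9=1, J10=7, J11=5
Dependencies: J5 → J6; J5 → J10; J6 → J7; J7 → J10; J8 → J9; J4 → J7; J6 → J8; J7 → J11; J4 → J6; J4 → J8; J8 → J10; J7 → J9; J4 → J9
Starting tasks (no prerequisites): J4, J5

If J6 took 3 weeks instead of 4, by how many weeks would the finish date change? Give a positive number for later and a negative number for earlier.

The binding path is J5→J6→J8→J10 = 4+4+6+7 = 21; finish at 21 weeks.
J6 lies on that path, so at 3 weeks the path becomes 20 weeks.
The critical path is still J5→J6→J8→J10; finish is now 20 weeks.
Change in finish: 20 − 21 = -1 weeks.

-1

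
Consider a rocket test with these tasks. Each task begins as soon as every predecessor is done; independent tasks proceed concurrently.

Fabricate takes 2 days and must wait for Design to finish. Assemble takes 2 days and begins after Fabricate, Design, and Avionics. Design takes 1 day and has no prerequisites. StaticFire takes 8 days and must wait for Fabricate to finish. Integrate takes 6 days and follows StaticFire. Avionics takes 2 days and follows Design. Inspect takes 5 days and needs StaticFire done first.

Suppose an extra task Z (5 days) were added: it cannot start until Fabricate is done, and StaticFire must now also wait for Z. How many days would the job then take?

22

Originally the job takes 17 days.
With Z inserted, StaticFire now waits for max(Fabricate, Z).
New critical path: Design→Fabricate→Z→StaticFire→Integrate = 1+2+5+8+6 = 22 ⇒ 22 days.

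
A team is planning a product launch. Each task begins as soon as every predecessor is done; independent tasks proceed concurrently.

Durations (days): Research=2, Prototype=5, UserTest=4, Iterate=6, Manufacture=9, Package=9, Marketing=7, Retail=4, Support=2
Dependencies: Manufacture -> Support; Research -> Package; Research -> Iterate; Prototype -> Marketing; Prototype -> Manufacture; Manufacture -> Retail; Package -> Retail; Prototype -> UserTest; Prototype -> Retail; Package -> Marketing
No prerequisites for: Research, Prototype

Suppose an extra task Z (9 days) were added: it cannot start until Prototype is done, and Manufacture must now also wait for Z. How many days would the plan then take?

27

Originally the plan takes 18 days.
With Z inserted, Manufacture now waits for max(Prototype, Z).
New critical path: Prototype→Z→Manufacture→Retail = 5+9+9+4 = 27 ⇒ 27 days.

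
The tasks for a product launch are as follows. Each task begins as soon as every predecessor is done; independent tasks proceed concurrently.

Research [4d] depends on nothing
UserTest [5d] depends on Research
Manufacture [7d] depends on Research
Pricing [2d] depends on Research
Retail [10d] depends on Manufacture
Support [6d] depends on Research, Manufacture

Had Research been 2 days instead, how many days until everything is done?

19

The binding path is Research→Manufacture→Retail = 4+7+10 = 21; finish at 21 days.
Since Research is critical, the -2 change carries straight to that chain (now 19 days).
The critical path is still Research→Manufacture→Retail; finish is now 19 days.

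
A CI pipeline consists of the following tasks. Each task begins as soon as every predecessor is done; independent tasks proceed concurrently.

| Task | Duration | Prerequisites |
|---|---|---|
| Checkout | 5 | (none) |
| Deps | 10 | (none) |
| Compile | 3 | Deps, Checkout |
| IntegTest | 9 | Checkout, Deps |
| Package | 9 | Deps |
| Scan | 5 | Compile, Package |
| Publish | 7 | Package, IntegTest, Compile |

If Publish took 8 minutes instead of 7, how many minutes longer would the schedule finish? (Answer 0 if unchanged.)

1

Critical path before the change: Deps→IntegTest→Publish = 10+9+7 = 26 giving 26 minutes.
Since Publish is critical, the +1 change carries straight to that chain (now 27 minutes).
The critical path is still Deps→IntegTest→Publish; finish is now 27 minutes.
Change in finish: 27 − 26 = +1 minutes.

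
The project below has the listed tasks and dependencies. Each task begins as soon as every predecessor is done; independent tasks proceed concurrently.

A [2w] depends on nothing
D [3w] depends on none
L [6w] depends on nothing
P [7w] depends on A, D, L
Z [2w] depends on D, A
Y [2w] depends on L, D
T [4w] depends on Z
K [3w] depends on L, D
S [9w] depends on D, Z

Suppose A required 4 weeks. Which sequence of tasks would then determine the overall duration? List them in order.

Baseline: D→Z→S = 3+2+9 = 14 → 14 weeks.
The longest path through A is only 13 weeks, so A has float 1.
The binding chain switches to A→Z→S = 4+2+9 = 15; finish 15 weeks.

A, Z, S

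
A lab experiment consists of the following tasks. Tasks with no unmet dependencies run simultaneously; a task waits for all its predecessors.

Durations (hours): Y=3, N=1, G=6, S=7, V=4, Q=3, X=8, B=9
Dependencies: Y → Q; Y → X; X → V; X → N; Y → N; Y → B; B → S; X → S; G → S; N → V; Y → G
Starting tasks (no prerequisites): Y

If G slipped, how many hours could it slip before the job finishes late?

Critical path: Y→B→S = 3+9+7 = 19, so the finish is 19 hours.
Longest path through G: 16 hours (earliest finish 9, latest finish 12).
Slack of G = 6 − 3 = 3 hours.

3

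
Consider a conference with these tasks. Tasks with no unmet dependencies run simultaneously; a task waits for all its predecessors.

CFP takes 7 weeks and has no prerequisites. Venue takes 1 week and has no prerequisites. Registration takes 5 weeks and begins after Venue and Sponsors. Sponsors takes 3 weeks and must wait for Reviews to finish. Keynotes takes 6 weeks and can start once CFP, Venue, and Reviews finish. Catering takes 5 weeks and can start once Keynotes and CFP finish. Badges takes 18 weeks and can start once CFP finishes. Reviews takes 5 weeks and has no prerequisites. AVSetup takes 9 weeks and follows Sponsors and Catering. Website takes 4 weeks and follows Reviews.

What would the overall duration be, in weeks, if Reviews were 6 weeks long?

Actual critical path: CFP→Keynotes→Catering→AVSetup = 7+6+5+9 = 27 ⇒ 27 weeks.
Reviews has 2 weeks of float (longest path through it is 25).
The critical path is still CFP→Keynotes→Catering→AVSetup; finish is now 27 weeks.

27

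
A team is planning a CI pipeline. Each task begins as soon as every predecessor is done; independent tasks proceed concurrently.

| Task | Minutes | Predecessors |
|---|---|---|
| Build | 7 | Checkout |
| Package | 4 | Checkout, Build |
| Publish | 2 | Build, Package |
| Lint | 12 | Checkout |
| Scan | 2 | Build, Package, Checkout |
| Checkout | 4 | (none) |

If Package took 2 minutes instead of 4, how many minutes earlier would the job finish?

As given, the longest chain is Checkout→Build→Package→Scan = 4+7+4+2 = 17, so the finish is 17 minutes.
Package is on the critical path; changing it to 2 makes that path 15 minutes.
The binding chain switches to Checkout→Lint = 4+12 = 16; finish 16 minutes.
Change in finish: 16 − 17 = -1 minutes.

1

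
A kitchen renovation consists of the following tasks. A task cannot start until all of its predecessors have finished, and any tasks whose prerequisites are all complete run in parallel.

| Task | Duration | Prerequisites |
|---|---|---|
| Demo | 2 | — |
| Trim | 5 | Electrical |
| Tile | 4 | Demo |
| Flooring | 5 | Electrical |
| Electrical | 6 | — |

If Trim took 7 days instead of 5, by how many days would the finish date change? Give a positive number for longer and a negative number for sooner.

The binding path is Electrical→Trim = 6+5 = 11; finish at 11 days.
Since Trim is critical, the +2 change carries straight to that chain (now 13 days).
No other chain overtakes it, so the finish is 13 days.
Change in finish: 13 − 11 = +2 days.

2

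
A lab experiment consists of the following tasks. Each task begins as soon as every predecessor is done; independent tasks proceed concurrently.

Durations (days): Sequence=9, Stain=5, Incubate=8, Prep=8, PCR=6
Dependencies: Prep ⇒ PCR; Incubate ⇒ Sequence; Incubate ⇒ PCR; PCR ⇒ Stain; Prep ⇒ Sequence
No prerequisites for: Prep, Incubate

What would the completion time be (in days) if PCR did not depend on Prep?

19

With the dependency in place, Prep→PCR→Stain = 8+6+5 = 19 sets the finish at 19 days.
Dropping Prep→PCR doesn't change PCR's earliest start (8); another predecessor still binds.
New critical path: Incubate→PCR→Stain = 8+6+5 = 19 ⇒ 19 days.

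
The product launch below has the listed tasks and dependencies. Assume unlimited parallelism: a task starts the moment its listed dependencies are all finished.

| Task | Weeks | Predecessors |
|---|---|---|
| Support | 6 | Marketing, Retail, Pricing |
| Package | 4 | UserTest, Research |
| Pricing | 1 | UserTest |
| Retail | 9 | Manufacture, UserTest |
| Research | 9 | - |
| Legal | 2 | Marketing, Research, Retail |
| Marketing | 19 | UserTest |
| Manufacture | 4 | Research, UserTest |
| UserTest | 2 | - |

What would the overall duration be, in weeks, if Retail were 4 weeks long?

Critical path before the change: Research→Manufacture→Retail→Support = 9+4+9+6 = 28 giving 28 weeks.
Retail lies on that path, so at 4 weeks the path becomes 23 weeks.
Now UserTest→Marketing→Support = 2+19+6 = 27 is longest, so the finish becomes 27 weeks.

27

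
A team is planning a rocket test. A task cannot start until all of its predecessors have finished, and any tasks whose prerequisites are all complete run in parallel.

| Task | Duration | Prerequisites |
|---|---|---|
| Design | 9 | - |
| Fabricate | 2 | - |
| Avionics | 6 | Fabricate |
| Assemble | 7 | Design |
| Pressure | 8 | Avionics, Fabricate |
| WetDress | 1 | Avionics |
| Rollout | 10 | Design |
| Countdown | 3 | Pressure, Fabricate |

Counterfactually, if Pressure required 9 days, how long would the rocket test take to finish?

20

Baseline: Fabricate→Avionics→Pressure→Countdown = 2+6+8+3 = 19 → 19 days.
Pressure lies on that path, so at 9 days the path becomes 20 days.
That remains the longest chain; total 20 days.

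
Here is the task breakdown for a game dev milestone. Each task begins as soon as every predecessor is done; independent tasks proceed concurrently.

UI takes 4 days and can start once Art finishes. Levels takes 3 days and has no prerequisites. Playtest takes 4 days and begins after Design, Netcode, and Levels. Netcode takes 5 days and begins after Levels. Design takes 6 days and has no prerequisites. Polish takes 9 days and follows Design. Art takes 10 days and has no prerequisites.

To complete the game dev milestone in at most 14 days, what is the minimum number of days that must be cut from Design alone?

Current finish: 15 days; target: 14.
Design is on every critical path, so each day cut from Design cuts the finish by one (this holds down to a finish of 14).
Need 15 − 14 = 1 day off Design → Design becomes 5 days, finish becomes 14.

1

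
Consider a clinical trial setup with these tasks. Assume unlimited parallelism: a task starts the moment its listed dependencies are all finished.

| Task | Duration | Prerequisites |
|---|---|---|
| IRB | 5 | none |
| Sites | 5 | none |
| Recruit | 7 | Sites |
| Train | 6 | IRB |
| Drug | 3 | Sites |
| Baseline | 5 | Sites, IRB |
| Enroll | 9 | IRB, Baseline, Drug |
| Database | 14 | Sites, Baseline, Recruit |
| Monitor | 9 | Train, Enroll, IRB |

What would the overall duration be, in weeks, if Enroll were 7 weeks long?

26

As given, the longest chain is IRB→Baseline→Enroll→Monitor = 5+5+9+9 = 28, so the finish is 28 weeks.
Enroll lies on that path, so at 7 weeks the path becomes 26 weeks.
That remains the longest chain; total 26 weeks.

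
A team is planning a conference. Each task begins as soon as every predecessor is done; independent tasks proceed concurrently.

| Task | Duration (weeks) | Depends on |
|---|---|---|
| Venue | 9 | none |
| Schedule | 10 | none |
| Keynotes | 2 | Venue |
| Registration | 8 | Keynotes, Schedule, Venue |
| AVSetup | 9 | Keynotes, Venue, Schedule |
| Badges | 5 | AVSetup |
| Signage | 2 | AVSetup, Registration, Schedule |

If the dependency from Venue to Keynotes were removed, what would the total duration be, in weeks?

Original critical path: Venue→Keynotes→AVSetup→Badges = 9+2+9+5 = 25 ⇒ 25 weeks.
Without Venue→Keynotes, Keynotes's earliest start moves from 9 to 0.
After: Schedule→AVSetup→Badges = 10+9+5 = 24 → 24 weeks.

24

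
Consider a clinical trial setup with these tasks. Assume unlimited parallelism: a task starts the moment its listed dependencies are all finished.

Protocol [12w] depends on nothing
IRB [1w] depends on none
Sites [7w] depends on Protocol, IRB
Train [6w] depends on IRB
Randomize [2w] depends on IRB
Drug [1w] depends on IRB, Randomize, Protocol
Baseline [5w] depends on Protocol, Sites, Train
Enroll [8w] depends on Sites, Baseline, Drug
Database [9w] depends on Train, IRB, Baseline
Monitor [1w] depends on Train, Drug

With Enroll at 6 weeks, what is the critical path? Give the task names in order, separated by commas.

Actual critical path: Protocol→Sites→Baseline→Database = 12+7+5+9 = 33 ⇒ 33 weeks.
The longest path through Enroll is only 32 weeks, so Enroll has float 1.
The critical path is still Protocol→Sites→Baseline→Database; finish is now 33 weeks.

Protocol, Sites, Baseline, Database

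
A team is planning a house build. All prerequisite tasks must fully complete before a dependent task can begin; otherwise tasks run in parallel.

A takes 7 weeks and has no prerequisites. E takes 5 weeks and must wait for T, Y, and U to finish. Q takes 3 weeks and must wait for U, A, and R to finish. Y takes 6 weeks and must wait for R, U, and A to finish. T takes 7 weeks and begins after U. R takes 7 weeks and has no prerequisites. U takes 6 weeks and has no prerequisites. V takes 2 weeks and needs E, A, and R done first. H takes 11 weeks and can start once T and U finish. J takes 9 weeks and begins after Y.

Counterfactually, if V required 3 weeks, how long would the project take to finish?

24

Critical path before the change: U→T→H = 6+7+11 = 24 giving 24 weeks.
V has 4 weeks of float (longest path through it is 20).
No other chain overtakes it, so the finish is 24 weeks.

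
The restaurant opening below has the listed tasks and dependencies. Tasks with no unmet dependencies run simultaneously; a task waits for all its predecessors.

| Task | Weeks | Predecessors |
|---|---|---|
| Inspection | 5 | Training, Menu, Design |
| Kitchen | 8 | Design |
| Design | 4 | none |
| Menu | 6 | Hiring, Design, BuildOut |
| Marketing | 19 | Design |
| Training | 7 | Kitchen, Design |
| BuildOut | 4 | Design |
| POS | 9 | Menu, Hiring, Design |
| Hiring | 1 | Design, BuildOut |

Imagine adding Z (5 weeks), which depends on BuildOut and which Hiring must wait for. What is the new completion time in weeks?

29

Originally the job takes 24 weeks.
With Z inserted, Hiring now waits for max(Design, BuildOut, Z).
New critical path: Design→BuildOut→Z→Hiring→Menu→POS = 4+4+5+1+6+9 = 29 ⇒ 29 weeks.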